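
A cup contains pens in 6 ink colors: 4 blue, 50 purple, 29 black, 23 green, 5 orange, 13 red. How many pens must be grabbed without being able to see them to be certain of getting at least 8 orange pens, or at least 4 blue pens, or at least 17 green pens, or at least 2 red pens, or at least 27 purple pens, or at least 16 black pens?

67

The worst case stops just short of every target: 3 blue, 26 purple, 15 black, 16 green, all 5 orange, 1 red — 3 + 26 + 15 + 16 + 5 + 1 = 66 pens.
One more pen must push some ink color to its target, so 66 + 1 = 67.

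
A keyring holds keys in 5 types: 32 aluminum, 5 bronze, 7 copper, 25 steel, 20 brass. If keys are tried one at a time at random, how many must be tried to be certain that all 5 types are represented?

85

The hardest type to obtain is bronze: we could draw every other key first — 89 − 5 = 84 keys — without a single bronze one.
The next draw must be bronze, so 84 + 1 = 85.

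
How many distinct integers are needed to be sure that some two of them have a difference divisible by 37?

Use the pigeonhole principle on residue classes: two integers differ by a multiple of 37 exactly when they share a remainder mod 37.
There are 37 residue classes mod 37, so 37 integers can all lie in distinct classes.
One more integer must repeat a residue, giving a difference divisible by 37. So n = 37 + 1 = 38.

38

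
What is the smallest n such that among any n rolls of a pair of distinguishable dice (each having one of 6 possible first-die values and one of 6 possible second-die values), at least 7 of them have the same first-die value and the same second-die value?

217

There are 6 × 6 = 36 (first-die value, second-die value) combinations acting as pigeonholes.
With 36 × 6 = 216 rolls of a pair of distinguishable dice we could place exactly 6 in each, with no (first-die value, second-die value) pair reaching 7.
One more forces some (first-die value, second-die value) pair to hold 7, so 216 + 1 = 217.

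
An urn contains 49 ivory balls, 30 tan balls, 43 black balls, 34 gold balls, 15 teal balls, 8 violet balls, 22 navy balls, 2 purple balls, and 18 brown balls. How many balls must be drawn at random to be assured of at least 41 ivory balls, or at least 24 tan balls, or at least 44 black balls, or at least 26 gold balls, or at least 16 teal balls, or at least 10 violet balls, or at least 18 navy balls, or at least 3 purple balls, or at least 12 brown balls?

Each of the 9 colors has its own threshold; avoid all of them simultaneously.
The worst case stops just short of every target: 40 ivory, 23 tan, 43 black, 25 gold, 15 teal, all 8 violet, 17 navy, 2 purple, 11 brown — 40 + 23 + 43 + 25 + 15 + 8 + 17 + 2 + 11 = 184 balls.
One more ball must push some color to its target, so 184 + 1 = 185.

185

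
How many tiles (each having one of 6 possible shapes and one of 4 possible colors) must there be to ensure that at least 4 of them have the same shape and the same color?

There are 6 × 4 = 24 (shape, color) combinations acting as pigeonholes.
With 24 × 3 = 72 tiles we could place exactly 3 in each, with no (shape, color) pair reaching 4.
One more forces some (shape, color) pair to hold 4, so 72 + 1 = 73.

73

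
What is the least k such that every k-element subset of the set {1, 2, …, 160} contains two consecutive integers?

81

Partition {1, …, 160} into 80 pairs: {1,2}, {3,4}, …, {159,160}.
Choosing 80 integers — say the 80 even numbers 2, 4, …, 160 — takes one from each pair and avoids the property.
Choosing 81 forces two into the same pair by pigeonhole, and those are consecutive. So 81.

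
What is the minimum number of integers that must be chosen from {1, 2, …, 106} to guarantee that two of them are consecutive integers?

Partition {1, …, 106} into 53 pairs: {1,2}, {3,4}, …, {105,106}.
Choosing 53 integers — say the 53 even numbers 2, 4, …, 106 — takes one from each pair and avoids the property.
Choosing 54 forces two into the same pair by pigeonhole, and those are consecutive. So 54.

54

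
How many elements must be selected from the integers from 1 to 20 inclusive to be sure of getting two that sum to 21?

11

Partition {1, …, 20} into 10 pairs: {1,20}, {2,19}, …, {10,11}.
Choosing 10 integers — say the integers 1 through 10 — takes one from each pair and avoids the property.
Choosing 11 forces two into the same pair by pigeonhole, and those sum to 21. So 11.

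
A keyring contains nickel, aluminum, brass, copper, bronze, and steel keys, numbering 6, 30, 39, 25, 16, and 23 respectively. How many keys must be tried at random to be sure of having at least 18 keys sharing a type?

91

In the worst case we take at most 17 of each type, but all 6 nickel and all 16 bronze (fewer than 17), giving 6 + 17 + 17 + 17 + 16 + 17 = 90.
One more key then forces some type to 18, so 90 + 1 = 91.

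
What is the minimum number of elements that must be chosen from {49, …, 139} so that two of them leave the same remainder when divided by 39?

40

Group the integers by remainder mod 39; there are 39 residue classes, each nonempty in this range.
Choosing one from each class (39 integers) avoids any shared remainder.
One more choice must repeat a class, so two differ by a multiple of 39. Hence 39 + 1 = 40.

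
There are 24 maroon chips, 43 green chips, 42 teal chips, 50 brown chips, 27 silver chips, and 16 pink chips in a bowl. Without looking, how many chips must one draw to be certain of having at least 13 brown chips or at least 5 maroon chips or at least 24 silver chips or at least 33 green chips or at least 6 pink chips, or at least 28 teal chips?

104

Each of the 6 colors has its own threshold; avoid all of them simultaneously.
The worst case stops just short of every target: 4 maroon, 32 green, 27 teal, 12 brown, 23 silver, 5 pink — 4 + 32 + 27 + 12 + 23 + 5 = 103 chips.
One more chip must push some color to its target, so 103 + 1 = 104.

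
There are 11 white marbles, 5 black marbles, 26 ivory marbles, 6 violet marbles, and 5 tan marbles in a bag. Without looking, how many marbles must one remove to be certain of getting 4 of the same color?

16

Treat the 5 colors as pigeonholes.
The worst case takes 3 marbles of each color without reaching 4 of any: 5 × 3 = 15.
The next marble must bring some color to 4, so 15 + 1 = 16.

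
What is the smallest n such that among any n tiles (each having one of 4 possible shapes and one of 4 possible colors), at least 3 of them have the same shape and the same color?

There are 4 × 4 = 16 (shape, color) combinations acting as pigeonholes.
With 16 × 2 = 32 tiles we could place exactly 2 in each, with no (shape, color) pair reaching 3.
One more forces some (shape, color) pair to hold 3, so 32 + 1 = 33.

33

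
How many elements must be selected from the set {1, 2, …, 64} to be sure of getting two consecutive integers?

33

Partition {1, …, 64} into 32 pairs: {1,2}, {3,4}, …, {63,64}.
Choosing 32 integers — say the 32 even numbers 2, 4, …, 64 — takes one from each pair and avoids the property.
Choosing 33 forces two into the same pair by pigeonhole, and those are consecutive. So 33.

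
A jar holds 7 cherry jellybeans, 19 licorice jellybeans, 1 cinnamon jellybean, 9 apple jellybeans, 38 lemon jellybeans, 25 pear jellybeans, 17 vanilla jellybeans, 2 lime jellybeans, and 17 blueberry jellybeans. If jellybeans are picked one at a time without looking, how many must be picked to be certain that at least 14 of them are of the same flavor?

85

Treat the 9 flavors as pigeonholes.
In the worst case we take at most 13 of each flavor, but all 7 cherry, all 1 cinnamon, all 9 apple, and all 2 lime (fewer than 13), giving 7 + 13 + 1 + 9 + 13 + 13 + 13 + 2 + 13 = 84.
One more jellybean then forces some flavor to 14, so 84 + 1 = 85.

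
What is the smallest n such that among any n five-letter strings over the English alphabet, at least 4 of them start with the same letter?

79

There are 26 possible first letters acting as pigeonholes.
With 26 × 3 = 78 five-letter strings over the English alphabet we could place exactly 3 in each, with no class reaching 4.
One more forces some class to hold 4, so 78 + 1 = 79.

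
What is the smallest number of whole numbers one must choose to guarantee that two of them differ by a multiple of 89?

90

Two integers differ by a multiple of 89 exactly when they share a remainder mod 89.
There are 89 residue classes mod 89, so 89 integers can all lie in distinct classes.
One more integer must repeat a residue, giving a difference divisible by 89. So n = 89 + 1 = 90.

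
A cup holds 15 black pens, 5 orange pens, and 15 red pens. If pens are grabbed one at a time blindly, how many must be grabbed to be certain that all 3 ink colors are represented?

The hardest ink color to obtain is orange: we could draw every other pen first — 35 − 5 = 30 pens — without a single orange one.
The next draw must be orange, so 30 + 1 = 31.

31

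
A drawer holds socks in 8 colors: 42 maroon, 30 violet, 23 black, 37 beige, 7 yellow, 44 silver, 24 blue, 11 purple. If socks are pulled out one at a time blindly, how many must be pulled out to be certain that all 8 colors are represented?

212

The hardest color to obtain is yellow: we could draw every other sock first — 218 − 7 = 211 socks — without a single yellow one.
The next draw must be yellow, so 211 + 1 = 212.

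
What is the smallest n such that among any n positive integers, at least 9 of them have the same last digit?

There are 10 possible last digits acting as pigeonholes.
With 10 × 8 = 80 positive integers we could place exactly 8 in each, with no class reaching 9.
One more forces some class to hold 9, so 80 + 1 = 81.

81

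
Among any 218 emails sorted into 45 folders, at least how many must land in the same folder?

If each of the 45 folders held at most 4, the total would be at most 45 × 4 = 180 < 218, a contradiction.
So at least one holds ⌈218/45⌉ = 5.

5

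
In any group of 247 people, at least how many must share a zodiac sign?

21

There are 12 zodiac signs, which serve as the pigeonholes.
If each of the 12 zodiac signs held at most 20, the total would be at most 12 × 20 = 240 < 247, a contradiction.
So at least one holds ⌈247/12⌉ = 21.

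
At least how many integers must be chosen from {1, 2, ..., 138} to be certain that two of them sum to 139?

Partition {1, …, 138} into 69 pairs: {1,138}, {2,137}, …, {69,70}.
Choosing 69 integers — say the integers 1 through 69 — takes one from each pair and avoids the property.
Choosing 70 forces two into the same pair by pigeonhole, and those sum to 139. So 70.

70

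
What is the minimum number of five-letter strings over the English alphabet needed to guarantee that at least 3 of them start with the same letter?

53

There are 26 possible first letters acting as pigeonholes.
With 26 × 2 = 52 five-letter strings over the English alphabet we could place exactly 2 in each, with no class reaching 3.
One more forces some class to hold 3, so 52 + 1 = 53.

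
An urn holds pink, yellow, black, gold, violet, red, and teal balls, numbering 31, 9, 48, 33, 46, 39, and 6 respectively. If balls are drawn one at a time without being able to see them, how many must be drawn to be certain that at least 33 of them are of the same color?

175

In the worst case we take at most 32 of each color, but all 31 pink, all 9 yellow, and all 6 teal (fewer than 32), giving 31 + 9 + 32 + 32 + 32 + 32 + 6 = 174.
One more ball then forces some color to 33, so 174 + 1 = 175.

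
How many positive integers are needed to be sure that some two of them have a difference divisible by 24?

25

Use the pigeonhole principle on residue classes: two integers differ by a multiple of 24 exactly when they share a remainder mod 24.
There are 24 residue classes mod 24, so 24 integers can all lie in distinct classes.
One more integer must repeat a residue, giving a difference divisible by 24. So n = 24 + 1 = 25.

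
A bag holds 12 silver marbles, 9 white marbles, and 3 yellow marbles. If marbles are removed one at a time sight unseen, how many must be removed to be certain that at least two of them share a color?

The worst case takes 1 marble of each color without reaching 2 of any: 3 × 1 = 3.
The next marble must bring some color to 2, so 3 + 1 = 4.

4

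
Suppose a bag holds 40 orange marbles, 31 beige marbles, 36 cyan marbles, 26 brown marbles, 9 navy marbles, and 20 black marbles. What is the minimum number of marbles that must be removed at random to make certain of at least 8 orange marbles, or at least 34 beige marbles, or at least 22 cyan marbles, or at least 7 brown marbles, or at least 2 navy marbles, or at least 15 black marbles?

The worst case stops just short of every target: 7 orange, all 31 beige, 21 cyan, 6 brown, 1 navy, 14 black — 7 + 31 + 21 + 6 + 1 + 14 = 80 marbles.
One more marble must push some color to its target, so 80 + 1 = 81.

81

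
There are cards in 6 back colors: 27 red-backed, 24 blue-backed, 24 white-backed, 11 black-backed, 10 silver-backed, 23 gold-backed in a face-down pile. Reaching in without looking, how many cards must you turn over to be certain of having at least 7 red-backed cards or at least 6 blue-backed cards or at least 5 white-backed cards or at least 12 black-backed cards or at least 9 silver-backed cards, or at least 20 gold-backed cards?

Each of the 6 back colors has its own threshold; avoid all of them simultaneously.
The worst case stops just short of every target: 6 red-backed, 5 blue-backed, 4 white-backed, 11 black-backed, 8 silver-backed, 19 gold-backed — 6 + 5 + 4 + 11 + 8 + 19 = 53 cards.
One more card must push some back color to its target, so 53 + 1 = 54.

54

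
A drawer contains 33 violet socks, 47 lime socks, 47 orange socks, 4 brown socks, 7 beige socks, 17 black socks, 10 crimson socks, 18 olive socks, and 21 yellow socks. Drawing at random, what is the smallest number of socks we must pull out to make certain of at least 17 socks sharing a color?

In the worst case we take at most 16 of each color, but all 4 brown, all 7 beige, and all 10 crimson (fewer than 16), giving 16 + 16 + 16 + 4 + 7 + 16 + 10 + 16 + 16 = 117.
One more sock then forces some color to 17, so 117 + 1 = 118.

118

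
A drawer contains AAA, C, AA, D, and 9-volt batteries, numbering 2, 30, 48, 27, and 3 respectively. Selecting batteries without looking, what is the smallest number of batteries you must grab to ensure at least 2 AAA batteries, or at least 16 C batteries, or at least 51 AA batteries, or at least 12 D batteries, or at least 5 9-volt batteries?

The worst case stops just short of every target: 1 AAA, 15 C, all 48 AA, 11 D, all 3 9-volt — 1 + 15 + 48 + 11 + 3 = 78 batteries.
One more battery must push some type to its target, so 78 + 1 = 79.

79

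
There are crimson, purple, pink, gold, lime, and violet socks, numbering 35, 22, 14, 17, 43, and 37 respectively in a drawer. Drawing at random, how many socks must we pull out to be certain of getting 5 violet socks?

The worst case draws every non-violet sock first: 35 + 22 + 14 + 17 + 43 = 131.
The next 5 draws are then forced to be violet, giving 131 + 5 = 136.

136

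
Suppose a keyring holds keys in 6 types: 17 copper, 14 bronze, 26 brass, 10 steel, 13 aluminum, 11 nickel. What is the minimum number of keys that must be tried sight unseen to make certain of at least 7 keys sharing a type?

37

Treat the 6 types as pigeonholes.
The worst case takes 6 keys of each type without reaching 7 of any: 6 × 6 = 36.
The next key must bring some type to 7, so 36 + 1 = 37.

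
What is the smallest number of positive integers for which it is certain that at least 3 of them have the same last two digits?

There are 100 possible two-digit endings acting as pigeonholes.
With 100 × 2 = 200 positive integers we could place exactly 2 in each, with no class reaching 3.
One more forces some class to hold 3, so 200 + 1 = 201.

201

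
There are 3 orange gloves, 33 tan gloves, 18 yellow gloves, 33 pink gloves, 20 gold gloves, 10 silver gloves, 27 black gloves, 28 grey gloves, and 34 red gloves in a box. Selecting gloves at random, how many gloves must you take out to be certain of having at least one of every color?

204

The hardest color to obtain is orange: we could draw every other glove first — 206 − 3 = 203 gloves — without a single orange one.
The next draw must be orange, so 203 + 1 = 204.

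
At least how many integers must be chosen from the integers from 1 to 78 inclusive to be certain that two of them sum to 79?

40

Partition {1, …, 78} into 39 pairs: {1,78}, {2,77}, …, {39,40}.
Choosing 39 integers — say the integers 1 through 39 — takes one from each pair and avoids the property.
Choosing 40 forces two into the same pair by pigeonhole, and those sum to 79. So 40.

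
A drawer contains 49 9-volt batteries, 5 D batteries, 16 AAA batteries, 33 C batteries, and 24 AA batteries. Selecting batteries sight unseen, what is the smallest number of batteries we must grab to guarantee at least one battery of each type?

The hardest type to obtain is D: we could draw every other battery first — 127 − 5 = 122 batteries — without a single D one.
The next draw must be D, so 122 + 1 = 123.

123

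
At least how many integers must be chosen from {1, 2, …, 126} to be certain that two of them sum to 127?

64

Partition {1, …, 126} into 63 pairs: {1,126}, {2,125}, …, {63,64}.
Choosing 63 integers — say the integers 1 through 63 — takes one from each pair and avoids the property.
Choosing 64 forces two into the same pair by pigeonhole, and those sum to 127. So 64.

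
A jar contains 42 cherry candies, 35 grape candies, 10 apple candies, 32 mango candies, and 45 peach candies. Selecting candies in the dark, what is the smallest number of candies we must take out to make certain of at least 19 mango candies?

151

The worst case draws every non-mango candy first: 42 + 35 + 10 + 45 = 132.
The next 19 draws are then forced to be mango, giving 132 + 19 = 151.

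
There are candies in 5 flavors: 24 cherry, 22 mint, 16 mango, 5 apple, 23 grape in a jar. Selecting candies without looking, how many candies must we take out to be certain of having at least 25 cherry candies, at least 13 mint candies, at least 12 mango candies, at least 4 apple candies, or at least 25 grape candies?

Each of the 5 flavors has its own threshold; avoid all of them simultaneously.
The worst case stops just short of every target: 24 cherry, 12 mint, 11 mango, 3 apple, all 23 grape — 24 + 12 + 11 + 3 + 23 = 73 candies.
One more candy must push some flavor to its target, so 73 + 1 = 74.

74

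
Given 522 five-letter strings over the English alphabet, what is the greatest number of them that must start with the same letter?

21

If each of the 26 possible first letters held at most 20, the total would be at most 26 × 20 = 520 < 522, a contradiction.
So at least one holds ⌈522/26⌉ = 21.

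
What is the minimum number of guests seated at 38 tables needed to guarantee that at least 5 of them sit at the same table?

There are 38 tables acting as pigeonholes.
With 38 × 4 = 152 guests we could place exactly 4 in each, with no class reaching 5.
One more forces some class to hold 5, so 152 + 1 = 153.

153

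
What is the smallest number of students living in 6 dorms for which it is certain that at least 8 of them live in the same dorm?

There are 6 dorms acting as pigeonholes.
With 6 × 7 = 42 students we could place exactly 7 in each, with no class reaching 8.
One more forces some class to hold 8, so 42 + 1 = 43.

43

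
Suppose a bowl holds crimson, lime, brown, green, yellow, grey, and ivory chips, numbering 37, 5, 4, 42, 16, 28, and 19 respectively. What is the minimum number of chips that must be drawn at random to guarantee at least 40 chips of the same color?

Treat the 7 colors as pigeonholes.
In the worst case we take at most 39 of each color, but all 37 crimson, all 5 lime, all 4 brown, all 16 yellow, all 28 grey, and all 19 ivory (fewer than 39), giving 37 + 5 + 4 + 39 + 16 + 28 + 19 = 148.
One more chip then forces some color to 40, so 148 + 1 = 149.

149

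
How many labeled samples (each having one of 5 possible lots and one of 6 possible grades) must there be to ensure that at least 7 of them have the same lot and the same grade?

181

There are 5 × 6 = 30 (lot, grade) combinations acting as pigeonholes.
With 30 × 6 = 180 labeled samples we could place exactly 6 in each, with no (lot, grade) pair reaching 7.
One more forces some (lot, grade) pair to hold 7, so 180 + 1 = 181.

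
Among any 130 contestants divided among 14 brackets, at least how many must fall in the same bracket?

The 130 contestants fall into 14 brackets.
If each of the 14 brackets held at most 9, the total would be at most 14 × 9 = 126 < 130, a contradiction.
So at least one holds ⌈130/14⌉ = 10.

10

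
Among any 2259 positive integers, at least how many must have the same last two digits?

The 2259 positive integers fall into 100 possible two-digit endings.
If each of the 100 possible two-digit endings held at most 22, the total would be at most 100 × 22 = 2200 < 2259, a contradiction.
So at least one holds ⌈2259/100⌉ = 23.

23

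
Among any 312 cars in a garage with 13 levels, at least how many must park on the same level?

The 312 cars fall into 13 levels.
If each of the 13 levels held at most 23, the total would be at most 13 × 23 = 299 < 312, a contradiction.
So at least one holds ⌈312/13⌉ = 24.

24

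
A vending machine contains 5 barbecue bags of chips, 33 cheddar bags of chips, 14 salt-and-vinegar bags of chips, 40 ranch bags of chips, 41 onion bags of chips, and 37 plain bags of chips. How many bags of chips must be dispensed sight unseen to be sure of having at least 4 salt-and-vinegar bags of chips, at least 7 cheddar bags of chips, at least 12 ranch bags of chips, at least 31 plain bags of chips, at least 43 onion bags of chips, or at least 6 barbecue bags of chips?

The worst case stops just short of every target: 5 barbecue, 6 cheddar, 3 salt-and-vinegar, 11 ranch, all 41 onion, 30 plain — 5 + 6 + 3 + 11 + 41 + 30 = 96 bags of chips.
One more bag of chips must push some flavor to its target, so 96 + 1 = 97.

97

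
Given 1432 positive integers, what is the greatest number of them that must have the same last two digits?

15

There are 100 possible two-digit endings, which serve as the pigeonholes.
If each of the 100 possible two-digit endings held at most 14, the total would be at most 100 × 14 = 1400 < 1432, a contradiction.
So at least one holds ⌈1432/100⌉ = 15.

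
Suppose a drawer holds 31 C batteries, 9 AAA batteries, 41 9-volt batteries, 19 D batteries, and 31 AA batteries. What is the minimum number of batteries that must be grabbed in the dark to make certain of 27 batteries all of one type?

107

Treat the 5 types as pigeonholes.
In the worst case we take at most 26 of each type, but all 9 AAA and all 19 D (fewer than 26), giving 26 + 9 + 26 + 19 + 26 = 106.
One more battery then forces some type to 27, so 106 + 1 = 107.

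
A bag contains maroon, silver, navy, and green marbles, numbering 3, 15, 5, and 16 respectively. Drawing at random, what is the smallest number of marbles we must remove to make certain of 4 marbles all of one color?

13

The worst case takes 3 marbles of each color without reaching 4 of any: 4 × 3 = 12.
The next marble must bring some color to 4, so 12 + 1 = 13.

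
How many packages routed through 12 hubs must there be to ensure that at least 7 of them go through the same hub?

73

There are 12 hubs acting as pigeonholes.
With 12 × 6 = 72 packages we could place exactly 6 in each, with no class reaching 7.
One more forces some class to hold 7, so 72 + 1 = 73.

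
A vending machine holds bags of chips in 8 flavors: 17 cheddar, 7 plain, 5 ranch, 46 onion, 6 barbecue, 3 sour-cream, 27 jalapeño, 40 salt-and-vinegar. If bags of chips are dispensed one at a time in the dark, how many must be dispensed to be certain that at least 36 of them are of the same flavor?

Treat the 8 flavors as pigeonholes.
In the worst case we take at most 35 of each flavor, but all 17 cheddar, all 7 plain, all 5 ranch, all 6 barbecue, all 3 sour-cream, and all 27 jalapeño (fewer than 35), giving 17 + 7 + 5 + 35 + 6 + 3 + 27 + 35 = 135.
One more bag of chips then forces some flavor to 36, so 135 + 1 = 136.

136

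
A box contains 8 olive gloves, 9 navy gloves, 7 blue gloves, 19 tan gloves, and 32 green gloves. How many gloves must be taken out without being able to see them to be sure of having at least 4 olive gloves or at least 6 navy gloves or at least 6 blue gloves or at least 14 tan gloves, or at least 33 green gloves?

The worst case stops just short of every target: 3 olive, 5 navy, 5 blue, 13 tan, 32 green — 3 + 5 + 5 + 13 + 32 = 58 gloves.
One more glove must push some color to its target, so 58 + 1 = 59.

59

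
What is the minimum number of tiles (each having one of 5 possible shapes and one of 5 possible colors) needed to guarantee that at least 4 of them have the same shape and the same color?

There are 5 × 5 = 25 (shape, color) combinations acting as pigeonholes.
With 25 × 3 = 75 tiles we could place exactly 3 in each, with no (shape, color) pair reaching 4.
One more forces some (shape, color) pair to hold 4, so 75 + 1 = 76.

76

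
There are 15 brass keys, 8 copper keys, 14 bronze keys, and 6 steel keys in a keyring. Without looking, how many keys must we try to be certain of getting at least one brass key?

29

The worst case draws every non-brass key first: 8 + 14 + 6 = 28.
The next draw is then forced to be brass, giving 28 + 1 = 29.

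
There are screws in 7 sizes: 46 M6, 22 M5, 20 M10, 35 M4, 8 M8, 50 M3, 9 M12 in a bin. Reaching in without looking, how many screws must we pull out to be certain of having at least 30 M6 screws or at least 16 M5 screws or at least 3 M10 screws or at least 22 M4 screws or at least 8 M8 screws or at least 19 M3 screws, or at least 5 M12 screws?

97

The worst case stops just short of every target: 29 M6, 15 M5, 2 M10, 21 M4, 7 M8, 18 M3, 4 M12 — 29 + 15 + 2 + 21 + 7 + 18 + 4 = 96 screws.
One more screw must push some size to its target, so 96 + 1 = 97.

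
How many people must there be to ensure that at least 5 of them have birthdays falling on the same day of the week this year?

29

There are 7 days of the week acting as pigeonholes.
With 7 × 4 = 28 people we could place exactly 4 in each, with no class reaching 5.
One more forces some class to hold 5, so 28 + 1 = 29.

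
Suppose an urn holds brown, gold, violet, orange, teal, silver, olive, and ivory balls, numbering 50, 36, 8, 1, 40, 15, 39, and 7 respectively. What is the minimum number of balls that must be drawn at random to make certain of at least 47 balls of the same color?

193

Treat the 8 colors as pigeonholes.
In the worst case we take at most 46 of each color, but all 36 gold, all 8 violet, all 1 orange, all 40 teal, all 15 silver, all 39 olive, and all 7 ivory (fewer than 46), giving 46 + 36 + 8 + 1 + 40 + 15 + 39 + 7 = 192.
One more ball then forces some color to 47, so 192 + 1 = 193.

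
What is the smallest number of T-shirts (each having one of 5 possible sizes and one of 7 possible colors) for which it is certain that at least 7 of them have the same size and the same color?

211

There are 5 × 7 = 35 (size, color) combinations acting as pigeonholes.
With 35 × 6 = 210 T-shirts we could place exactly 6 in each, with no (size, color) pair reaching 7.
One more forces some (size, color) pair to hold 7, so 210 + 1 = 211.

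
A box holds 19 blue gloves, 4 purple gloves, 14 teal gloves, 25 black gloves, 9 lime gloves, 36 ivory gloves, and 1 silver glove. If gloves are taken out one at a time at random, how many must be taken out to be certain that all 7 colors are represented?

108

The hardest color to obtain is silver: we could draw every other glove first — 108 − 1 = 107 gloves — without a single silver one.
The next draw must be silver, so 107 + 1 = 108.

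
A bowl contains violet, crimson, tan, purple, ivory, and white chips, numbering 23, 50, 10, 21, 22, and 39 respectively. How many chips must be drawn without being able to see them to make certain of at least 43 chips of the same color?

158

In the worst case we take at most 42 of each color, but all 23 violet, all 10 tan, all 21 purple, all 22 ivory, and all 39 white (fewer than 42), giving 23 + 42 + 10 + 21 + 22 + 39 = 157.
One more chip then forces some color to 43, so 157 + 1 = 158.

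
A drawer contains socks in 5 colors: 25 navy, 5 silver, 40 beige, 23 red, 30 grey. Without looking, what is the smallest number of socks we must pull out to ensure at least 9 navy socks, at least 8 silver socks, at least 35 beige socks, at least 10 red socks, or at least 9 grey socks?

The worst case stops just short of every target: 8 navy, all 5 silver, 34 beige, 9 red, 8 grey — 8 + 5 + 34 + 9 + 8 = 64 socks.
One more sock must push some color to its target, so 64 + 1 = 65.

65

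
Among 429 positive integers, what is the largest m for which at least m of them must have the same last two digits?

There are 100 possible two-digit endings, which serve as the pigeonholes.
If each of the 100 possible two-digit endings held at most 4, the total would be at most 100 × 4 = 400 < 429, a contradiction.
So at least one holds ⌈429/100⌉ = 5.

5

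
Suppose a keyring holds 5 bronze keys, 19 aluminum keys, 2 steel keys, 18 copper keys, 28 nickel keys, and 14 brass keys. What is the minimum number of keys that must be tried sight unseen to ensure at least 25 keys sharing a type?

In the worst case we take at most 24 of each type, but all 5 bronze, all 19 aluminum, all 2 steel, all 18 copper, and all 14 brass (fewer than 24), giving 5 + 19 + 2 + 18 + 24 + 14 = 82.
One more key then forces some type to 25, so 82 + 1 = 83.

83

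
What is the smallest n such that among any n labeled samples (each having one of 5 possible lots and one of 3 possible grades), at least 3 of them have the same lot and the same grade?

There are 5 × 3 = 15 (lot, grade) combinations acting as pigeonholes.
With 15 × 2 = 30 labeled samples we could place exactly 2 in each, with no (lot, grade) pair reaching 3.
One more forces some (lot, grade) pair to hold 3, so 30 + 1 = 31.

31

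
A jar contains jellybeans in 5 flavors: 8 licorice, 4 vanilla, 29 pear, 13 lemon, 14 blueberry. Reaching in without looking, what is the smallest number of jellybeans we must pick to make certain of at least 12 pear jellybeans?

51

To avoid pear jellybeans as long as possible, exhaust the other 4 flavors first.
The worst case draws every non-pear jellybean first: 8 + 4 + 13 + 14 = 39.
The next 12 draws are then forced to be pear, giving 39 + 12 = 51.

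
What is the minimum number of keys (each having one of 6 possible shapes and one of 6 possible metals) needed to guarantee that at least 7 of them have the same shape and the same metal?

217

There are 6 × 6 = 36 (shape, metal) combinations acting as pigeonholes.
With 36 × 6 = 216 keys we could place exactly 6 in each, with no (shape, metal) pair reaching 7.
One more forces some (shape, metal) pair to hold 7, so 216 + 1 = 217.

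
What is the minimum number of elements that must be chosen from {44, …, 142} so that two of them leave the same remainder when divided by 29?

30

Group the integers by remainder mod 29; there are 29 residue classes, each nonempty in this range.
Choosing one from each class (29 integers) avoids any shared remainder.
One more choice must repeat a class, so two differ by a multiple of 29. Hence 29 + 1 = 30.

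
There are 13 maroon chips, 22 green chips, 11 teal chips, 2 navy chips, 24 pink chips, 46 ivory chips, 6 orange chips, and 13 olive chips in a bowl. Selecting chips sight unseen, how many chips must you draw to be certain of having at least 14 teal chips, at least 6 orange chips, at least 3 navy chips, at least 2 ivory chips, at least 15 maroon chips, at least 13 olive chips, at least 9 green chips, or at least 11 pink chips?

The worst case stops just short of every target: all 13 maroon, 8 green, all 11 teal, 2 navy, 10 pink, 1 ivory, 5 orange, 12 olive — 13 + 8 + 11 + 2 + 10 + 1 + 5 + 12 = 62 chips.
One more chip must push some color to its target, so 62 + 1 = 63.

63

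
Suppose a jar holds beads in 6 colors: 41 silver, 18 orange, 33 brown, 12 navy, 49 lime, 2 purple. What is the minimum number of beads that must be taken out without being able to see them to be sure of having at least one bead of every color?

The hardest color to obtain is purple: we could draw every other bead first — 155 − 2 = 153 beads — without a single purple one.
The next draw must be purple, so 153 + 1 = 154.

154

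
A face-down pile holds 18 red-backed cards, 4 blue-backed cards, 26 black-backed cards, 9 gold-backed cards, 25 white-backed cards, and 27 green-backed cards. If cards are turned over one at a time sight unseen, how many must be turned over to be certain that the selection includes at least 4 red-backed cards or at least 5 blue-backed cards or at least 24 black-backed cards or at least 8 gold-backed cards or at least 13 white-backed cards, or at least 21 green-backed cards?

70

The worst case stops just short of every target: 3 red-backed, 4 blue-backed, 23 black-backed, 7 gold-backed, 12 white-backed, 20 green-backed — 3 + 4 + 23 + 7 + 12 + 20 = 69 cards.
One more card must push some back color to its target, so 69 + 1 = 70.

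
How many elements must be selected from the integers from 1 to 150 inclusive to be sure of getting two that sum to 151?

Partition {1, …, 150} into 75 pairs: {1,150}, {2,149}, …, {75,76}.
Choosing 75 integers — say the integers 1 through 75 — takes one from each pair and avoids the property.
Choosing 76 forces two into the same pair by pigeonhole, and those sum to 151. So 76.

76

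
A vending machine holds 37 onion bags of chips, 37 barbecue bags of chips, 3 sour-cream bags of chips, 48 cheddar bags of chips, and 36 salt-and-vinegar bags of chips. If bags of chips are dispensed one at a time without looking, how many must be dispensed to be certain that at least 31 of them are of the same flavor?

Treat the 5 flavors as pigeonholes.
In the worst case we take at most 30 of each flavor, but all 3 sour-cream (fewer than 30), giving 30 + 30 + 3 + 30 + 30 = 123.
One more bag of chips then forces some flavor to 31, so 123 + 1 = 124.

124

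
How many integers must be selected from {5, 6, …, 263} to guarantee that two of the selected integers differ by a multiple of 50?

Group the integers by remainder mod 50; there are 50 residue classes, each nonempty in this range.
Choosing one from each class (50 integers) avoids any shared remainder.
One more choice must repeat a class, so two differ by a multiple of 50. Hence 50 + 1 = 51.

51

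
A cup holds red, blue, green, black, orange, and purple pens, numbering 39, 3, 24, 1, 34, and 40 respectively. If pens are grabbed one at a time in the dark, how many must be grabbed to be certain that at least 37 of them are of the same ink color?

Treat the 6 ink colors as pigeonholes.
In the worst case we take at most 36 of each ink color, but all 3 blue, all 24 green, all 1 black, and all 34 orange (fewer than 36), giving 36 + 3 + 24 + 1 + 34 + 36 = 134.
One more pen then forces some ink color to 37, so 134 + 1 = 135.

135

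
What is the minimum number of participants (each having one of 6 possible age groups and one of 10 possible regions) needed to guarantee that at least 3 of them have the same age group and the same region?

There are 6 × 10 = 60 (age group, region) combinations acting as pigeonholes.
With 60 × 2 = 120 participants we could place exactly 2 in each, with no (age group, region) pair reaching 3.
One more forces some (age group, region) pair to hold 3, so 120 + 1 = 121.

121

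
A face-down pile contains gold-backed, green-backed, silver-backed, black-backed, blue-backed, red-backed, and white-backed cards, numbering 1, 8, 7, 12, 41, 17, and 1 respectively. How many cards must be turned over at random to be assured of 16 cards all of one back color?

In the worst case we take at most 15 of each back color, but all 1 gold-backed, all 8 green-backed, all 7 silver-backed, all 12 black-backed, and all 1 white-backed (fewer than 15), giving 1 + 8 + 7 + 12 + 15 + 15 + 1 = 59.
One more card then forces some back color to 16, so 59 + 1 = 60.

60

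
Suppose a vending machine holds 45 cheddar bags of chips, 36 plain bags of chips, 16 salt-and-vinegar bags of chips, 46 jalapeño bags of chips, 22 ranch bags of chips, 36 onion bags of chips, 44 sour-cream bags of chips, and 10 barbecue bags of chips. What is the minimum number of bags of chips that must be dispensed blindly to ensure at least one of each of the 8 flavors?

246

The hardest flavor to obtain is barbecue: we could draw every other bag of chips first — 255 − 10 = 245 bags of chips — without a single barbecue one.
The next draw must be barbecue, so 245 + 1 = 246.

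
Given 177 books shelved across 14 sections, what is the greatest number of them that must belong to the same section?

The 177 books fall into 14 sections.
If each of the 14 sections held at most 12, the total would be at most 14 × 12 = 168 < 177, a contradiction.
So at least one holds ⌈177/14⌉ = 13.

13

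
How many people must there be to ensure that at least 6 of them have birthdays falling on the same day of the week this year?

36

There are 7 days of the week acting as pigeonholes.
With 7 × 5 = 35 people we could place exactly 5 in each, with no class reaching 6.
One more forces some class to hold 6, so 35 + 1 = 36.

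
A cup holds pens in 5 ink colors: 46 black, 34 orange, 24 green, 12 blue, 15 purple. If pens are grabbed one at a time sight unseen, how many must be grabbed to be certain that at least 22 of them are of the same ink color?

Treat the 5 ink colors as pigeonholes.
In the worst case we take at most 21 of each ink color, but all 12 blue and all 15 purple (fewer than 21), giving 21 + 21 + 21 + 12 + 15 = 90.
One more pen then forces some ink color to 22, so 90 + 1 = 91.

91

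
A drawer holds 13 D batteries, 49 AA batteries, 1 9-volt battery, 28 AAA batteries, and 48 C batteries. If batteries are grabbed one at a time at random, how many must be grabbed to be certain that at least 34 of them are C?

To avoid C batteries as long as possible, exhaust the other 4 types first.
The worst case draws every non-C battery first: 13 + 49 + 1 + 28 = 91.
The next 34 draws are then forced to be C, giving 91 + 34 = 125.

125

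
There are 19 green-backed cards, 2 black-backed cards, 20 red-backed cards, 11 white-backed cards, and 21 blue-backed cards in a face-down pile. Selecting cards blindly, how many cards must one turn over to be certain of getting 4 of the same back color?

15

In the worst case we take at most 3 of each back color, but all 2 black-backed (fewer than 3), giving 3 + 2 + 3 + 3 + 3 = 14.
One more card then forces some back color to 4, so 14 + 1 = 15.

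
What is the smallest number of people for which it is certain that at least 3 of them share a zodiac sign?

There are 12 zodiac signs acting as pigeonholes.
With 12 × 2 = 24 people we could place exactly 2 in each, with no class reaching 3.
One more forces some class to hold 3, so 24 + 1 = 25.

25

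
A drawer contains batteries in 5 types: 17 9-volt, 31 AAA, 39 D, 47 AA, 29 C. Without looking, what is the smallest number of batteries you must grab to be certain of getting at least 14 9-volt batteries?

To avoid 9-volt batteries as long as possible, exhaust the other 4 types first.
The worst case draws every non-9-volt battery first: 31 + 39 + 47 + 29 = 146.
The next 14 draws are then forced to be 9-volt, giving 146 + 14 = 160.

160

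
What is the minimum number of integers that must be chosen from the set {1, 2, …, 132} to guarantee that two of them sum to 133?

67

Partition {1, …, 132} into 66 pairs: {1,132}, {2,131}, …, {66,67}.
Choosing 66 integers — say the integers 1 through 66 — takes one from each pair and avoids the property.
Choosing 67 forces two into the same pair by pigeonhole, and those sum to 133. So 67.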